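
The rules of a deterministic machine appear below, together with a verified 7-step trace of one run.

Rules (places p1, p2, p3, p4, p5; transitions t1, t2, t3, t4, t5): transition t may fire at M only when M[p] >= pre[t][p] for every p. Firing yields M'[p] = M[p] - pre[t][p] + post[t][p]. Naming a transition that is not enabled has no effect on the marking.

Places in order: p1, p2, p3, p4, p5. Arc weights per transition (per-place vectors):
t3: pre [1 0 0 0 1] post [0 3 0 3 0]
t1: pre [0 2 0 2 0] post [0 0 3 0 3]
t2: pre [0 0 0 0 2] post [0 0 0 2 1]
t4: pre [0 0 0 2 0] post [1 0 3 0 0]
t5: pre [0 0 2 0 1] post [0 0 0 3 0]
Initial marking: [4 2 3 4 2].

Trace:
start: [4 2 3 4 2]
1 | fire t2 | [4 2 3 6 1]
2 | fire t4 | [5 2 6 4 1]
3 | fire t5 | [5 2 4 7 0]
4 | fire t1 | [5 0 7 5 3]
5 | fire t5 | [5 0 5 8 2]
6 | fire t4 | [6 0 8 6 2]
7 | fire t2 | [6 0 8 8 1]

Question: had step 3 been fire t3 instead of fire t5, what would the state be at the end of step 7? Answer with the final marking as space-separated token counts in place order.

5 3 10 8 1

(re-executing from step 3 with the substitution; state before step 3: [5 2 6 4 1])
3 | fire t3 | [4 5 6 7 0]
4 | fire t1 | [4 3 9 5 3]
5 | fire t5 | [4 3 7 8 2]
6 | fire t4 | [5 3 10 6 2]
7 | fire t2 | [5 3 10 8 1]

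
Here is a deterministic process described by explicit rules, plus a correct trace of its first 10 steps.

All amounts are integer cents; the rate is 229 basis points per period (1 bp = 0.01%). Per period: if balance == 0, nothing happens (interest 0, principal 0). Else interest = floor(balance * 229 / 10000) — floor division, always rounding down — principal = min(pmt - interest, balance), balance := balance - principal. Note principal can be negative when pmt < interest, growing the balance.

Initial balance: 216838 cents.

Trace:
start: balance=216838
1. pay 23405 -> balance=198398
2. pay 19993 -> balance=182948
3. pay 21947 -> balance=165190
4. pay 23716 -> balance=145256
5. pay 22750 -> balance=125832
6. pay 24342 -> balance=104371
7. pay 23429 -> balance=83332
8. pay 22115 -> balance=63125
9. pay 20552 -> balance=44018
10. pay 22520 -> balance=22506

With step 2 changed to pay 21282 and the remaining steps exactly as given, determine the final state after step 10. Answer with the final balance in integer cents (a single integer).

(re-executing from step 2 with the substitution; state before step 2: balance=198398)
2. pay 21282 -> balance=181659
3. pay 21947 -> balance=163871
4. pay 23716 -> balance=143907
5. pay 22750 -> balance=124452
6. pay 24342 -> balance=102959
7. pay 23429 -> balance=81887
8. pay 22115 -> balance=61647
9. pay 20552 -> balance=42506
10. pay 22520 -> balance=20959

20959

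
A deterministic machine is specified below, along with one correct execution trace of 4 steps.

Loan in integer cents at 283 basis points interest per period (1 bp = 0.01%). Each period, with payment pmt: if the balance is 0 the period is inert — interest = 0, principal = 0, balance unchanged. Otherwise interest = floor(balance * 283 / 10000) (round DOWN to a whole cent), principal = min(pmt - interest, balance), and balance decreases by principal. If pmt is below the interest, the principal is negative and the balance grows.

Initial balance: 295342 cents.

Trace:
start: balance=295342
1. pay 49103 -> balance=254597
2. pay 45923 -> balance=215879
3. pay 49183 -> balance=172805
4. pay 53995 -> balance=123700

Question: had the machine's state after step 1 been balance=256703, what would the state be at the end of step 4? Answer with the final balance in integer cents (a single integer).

state after step 1 := balance=256703
2. pay 45923 -> balance=218044
3. pay 49183 -> balance=175031
4. pay 53995 -> balance=125989

125989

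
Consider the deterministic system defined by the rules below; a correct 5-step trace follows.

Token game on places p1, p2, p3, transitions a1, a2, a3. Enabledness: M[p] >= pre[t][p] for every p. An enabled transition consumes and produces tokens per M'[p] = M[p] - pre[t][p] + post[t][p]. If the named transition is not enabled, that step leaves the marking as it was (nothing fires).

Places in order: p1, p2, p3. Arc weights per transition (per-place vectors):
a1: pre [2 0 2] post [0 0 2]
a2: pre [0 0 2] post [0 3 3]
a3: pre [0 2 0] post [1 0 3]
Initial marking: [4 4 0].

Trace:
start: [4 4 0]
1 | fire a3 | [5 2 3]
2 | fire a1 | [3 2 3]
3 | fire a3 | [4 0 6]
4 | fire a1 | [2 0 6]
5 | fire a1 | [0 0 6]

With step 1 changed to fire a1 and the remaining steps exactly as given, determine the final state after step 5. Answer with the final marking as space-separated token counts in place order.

1 2 3

(re-executing from step 1 with the substitution; state before step 1: [4 4 0])
1 | fire a1 | [4 4 0]
2 | fire a1 | [4 4 0]
3 | fire a3 | [5 2 3]
4 | fire a1 | [3 2 3]
5 | fire a1 | [1 2 3]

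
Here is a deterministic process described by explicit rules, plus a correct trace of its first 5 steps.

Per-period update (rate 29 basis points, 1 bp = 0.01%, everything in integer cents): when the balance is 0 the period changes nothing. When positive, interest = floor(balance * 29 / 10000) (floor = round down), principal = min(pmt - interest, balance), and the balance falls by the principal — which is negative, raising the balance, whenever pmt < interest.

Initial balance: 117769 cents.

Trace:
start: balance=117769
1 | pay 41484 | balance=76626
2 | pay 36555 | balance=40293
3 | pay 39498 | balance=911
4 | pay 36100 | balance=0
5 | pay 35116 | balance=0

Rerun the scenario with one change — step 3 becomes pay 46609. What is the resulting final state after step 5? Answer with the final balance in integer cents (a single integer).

(re-executing from step 3 with the substitution; state before step 3: balance=40293)
3 | pay 46609 | balance=0
4 | pay 36100 | balance=0
5 | pay 35116 | balance=0

0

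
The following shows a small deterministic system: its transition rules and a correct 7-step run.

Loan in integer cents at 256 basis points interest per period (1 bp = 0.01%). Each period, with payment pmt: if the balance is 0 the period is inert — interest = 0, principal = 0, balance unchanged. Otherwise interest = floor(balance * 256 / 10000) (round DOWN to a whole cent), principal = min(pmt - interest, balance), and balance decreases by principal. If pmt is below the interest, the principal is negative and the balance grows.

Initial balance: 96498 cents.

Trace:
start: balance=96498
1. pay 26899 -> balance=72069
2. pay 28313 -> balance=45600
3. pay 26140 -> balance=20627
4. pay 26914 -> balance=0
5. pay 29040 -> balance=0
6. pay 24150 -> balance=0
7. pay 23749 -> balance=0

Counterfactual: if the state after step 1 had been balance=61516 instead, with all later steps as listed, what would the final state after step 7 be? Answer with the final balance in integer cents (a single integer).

0

state after step 1 := balance=61516
2. pay 28313 -> balance=34777
3. pay 26140 -> balance=9527
4. pay 26914 -> balance=0
5. pay 29040 -> balance=0
6. pay 24150 -> balance=0
7. pay 23749 -> balance=0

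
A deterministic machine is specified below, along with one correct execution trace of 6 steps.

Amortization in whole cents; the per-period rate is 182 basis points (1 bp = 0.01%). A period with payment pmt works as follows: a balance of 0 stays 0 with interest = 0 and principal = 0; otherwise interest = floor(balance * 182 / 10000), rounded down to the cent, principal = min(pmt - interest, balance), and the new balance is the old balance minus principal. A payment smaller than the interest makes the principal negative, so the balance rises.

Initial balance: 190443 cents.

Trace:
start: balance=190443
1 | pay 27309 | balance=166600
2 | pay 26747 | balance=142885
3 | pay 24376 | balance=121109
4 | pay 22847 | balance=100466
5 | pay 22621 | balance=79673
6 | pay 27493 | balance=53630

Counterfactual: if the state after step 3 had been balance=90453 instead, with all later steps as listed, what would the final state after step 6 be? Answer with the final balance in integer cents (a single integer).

21269

state after step 3 := balance=90453
4 | pay 22847 | balance=69252
5 | pay 22621 | balance=47891
6 | pay 27493 | balance=21269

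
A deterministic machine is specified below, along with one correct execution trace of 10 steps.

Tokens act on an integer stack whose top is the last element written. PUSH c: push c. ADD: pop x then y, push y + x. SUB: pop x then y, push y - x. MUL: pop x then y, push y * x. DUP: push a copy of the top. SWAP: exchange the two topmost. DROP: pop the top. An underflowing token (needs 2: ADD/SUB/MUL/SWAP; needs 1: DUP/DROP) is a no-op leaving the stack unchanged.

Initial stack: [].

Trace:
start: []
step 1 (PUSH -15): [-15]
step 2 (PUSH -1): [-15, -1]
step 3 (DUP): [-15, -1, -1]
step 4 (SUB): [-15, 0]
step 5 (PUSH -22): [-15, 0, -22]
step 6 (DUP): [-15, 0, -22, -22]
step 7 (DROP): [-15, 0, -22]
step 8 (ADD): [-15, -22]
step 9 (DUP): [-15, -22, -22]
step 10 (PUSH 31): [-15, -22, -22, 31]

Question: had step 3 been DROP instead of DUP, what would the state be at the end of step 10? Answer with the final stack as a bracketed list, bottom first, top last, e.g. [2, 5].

[-37, -37, 31]

(re-executing from step 3 with the substitution; state before step 3: [-15, -1])
step 3 (DROP): [-15]
step 4 (SUB): [-15]
step 5 (PUSH -22): [-15, -22]
step 6 (DUP): [-15, -22, -22]
step 7 (DROP): [-15, -22]
step 8 (ADD): [-37]
step 9 (DUP): [-37, -37]
step 10 (PUSH 31): [-37, -37, 31]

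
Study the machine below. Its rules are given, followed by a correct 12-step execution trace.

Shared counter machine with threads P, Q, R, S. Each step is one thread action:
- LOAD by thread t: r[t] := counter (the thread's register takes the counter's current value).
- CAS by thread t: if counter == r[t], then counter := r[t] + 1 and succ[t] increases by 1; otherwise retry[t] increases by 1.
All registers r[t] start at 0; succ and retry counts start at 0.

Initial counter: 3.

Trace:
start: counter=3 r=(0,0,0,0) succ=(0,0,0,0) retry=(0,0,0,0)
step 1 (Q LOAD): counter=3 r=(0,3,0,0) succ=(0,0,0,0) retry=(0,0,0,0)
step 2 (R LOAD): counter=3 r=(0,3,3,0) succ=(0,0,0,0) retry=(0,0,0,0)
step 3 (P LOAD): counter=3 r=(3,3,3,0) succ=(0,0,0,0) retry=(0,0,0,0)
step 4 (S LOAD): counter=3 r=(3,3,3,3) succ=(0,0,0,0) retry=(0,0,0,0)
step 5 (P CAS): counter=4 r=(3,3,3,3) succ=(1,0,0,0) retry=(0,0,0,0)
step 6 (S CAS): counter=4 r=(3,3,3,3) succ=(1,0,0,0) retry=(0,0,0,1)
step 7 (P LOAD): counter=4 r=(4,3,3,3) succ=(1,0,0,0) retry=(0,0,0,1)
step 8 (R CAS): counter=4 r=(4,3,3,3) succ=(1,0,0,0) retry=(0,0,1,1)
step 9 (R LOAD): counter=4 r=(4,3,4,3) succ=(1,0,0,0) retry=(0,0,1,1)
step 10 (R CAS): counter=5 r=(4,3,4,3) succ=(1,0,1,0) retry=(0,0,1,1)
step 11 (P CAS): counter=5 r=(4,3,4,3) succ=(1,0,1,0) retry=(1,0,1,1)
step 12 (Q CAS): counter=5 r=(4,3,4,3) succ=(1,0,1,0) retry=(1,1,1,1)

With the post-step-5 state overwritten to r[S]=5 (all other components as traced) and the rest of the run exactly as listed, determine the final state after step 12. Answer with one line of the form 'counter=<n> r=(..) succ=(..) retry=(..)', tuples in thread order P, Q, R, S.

counter=5 r=(4,3,4,5) succ=(1,0,1,0) retry=(1,1,1,1)

state after step 5 := counter=4 r=(3,3,3,5) succ=(1,0,0,0) retry=(0,0,0,0)
step 6 (S CAS): counter=4 r=(3,3,3,5) succ=(1,0,0,0) retry=(0,0,0,1)
step 7 (P LOAD): counter=4 r=(4,3,3,5) succ=(1,0,0,0) retry=(0,0,0,1)
step 8 (R CAS): counter=4 r=(4,3,3,5) succ=(1,0,0,0) retry=(0,0,1,1)
step 9 (R LOAD): counter=4 r=(4,3,4,5) succ=(1,0,0,0) retry=(0,0,1,1)
step 10 (R CAS): counter=5 r=(4,3,4,5) succ=(1,0,1,0) retry=(0,0,1,1)
step 11 (P CAS): counter=5 r=(4,3,4,5) succ=(1,0,1,0) retry=(1,0,1,1)
step 12 (Q CAS): counter=5 r=(4,3,4,5) succ=(1,0,1,0) retry=(1,1,1,1)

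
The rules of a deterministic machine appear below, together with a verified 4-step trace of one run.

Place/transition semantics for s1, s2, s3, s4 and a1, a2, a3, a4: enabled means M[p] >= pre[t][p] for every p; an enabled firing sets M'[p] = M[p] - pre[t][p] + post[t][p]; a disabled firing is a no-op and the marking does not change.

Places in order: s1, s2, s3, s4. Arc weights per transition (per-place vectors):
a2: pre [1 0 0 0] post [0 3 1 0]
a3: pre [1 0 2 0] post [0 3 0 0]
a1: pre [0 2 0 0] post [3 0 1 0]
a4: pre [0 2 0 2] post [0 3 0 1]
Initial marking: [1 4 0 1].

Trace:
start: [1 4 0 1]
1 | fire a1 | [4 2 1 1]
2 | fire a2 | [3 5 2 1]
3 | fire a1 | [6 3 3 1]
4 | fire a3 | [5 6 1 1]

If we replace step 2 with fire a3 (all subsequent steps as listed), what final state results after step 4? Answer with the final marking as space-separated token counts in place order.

6 3 0 1

(re-executing from step 2 with the substitution; state before step 2: [4 2 1 1])
2 | fire a3 | [4 2 1 1]
3 | fire a1 | [7 0 2 1]
4 | fire a3 | [6 3 0 1]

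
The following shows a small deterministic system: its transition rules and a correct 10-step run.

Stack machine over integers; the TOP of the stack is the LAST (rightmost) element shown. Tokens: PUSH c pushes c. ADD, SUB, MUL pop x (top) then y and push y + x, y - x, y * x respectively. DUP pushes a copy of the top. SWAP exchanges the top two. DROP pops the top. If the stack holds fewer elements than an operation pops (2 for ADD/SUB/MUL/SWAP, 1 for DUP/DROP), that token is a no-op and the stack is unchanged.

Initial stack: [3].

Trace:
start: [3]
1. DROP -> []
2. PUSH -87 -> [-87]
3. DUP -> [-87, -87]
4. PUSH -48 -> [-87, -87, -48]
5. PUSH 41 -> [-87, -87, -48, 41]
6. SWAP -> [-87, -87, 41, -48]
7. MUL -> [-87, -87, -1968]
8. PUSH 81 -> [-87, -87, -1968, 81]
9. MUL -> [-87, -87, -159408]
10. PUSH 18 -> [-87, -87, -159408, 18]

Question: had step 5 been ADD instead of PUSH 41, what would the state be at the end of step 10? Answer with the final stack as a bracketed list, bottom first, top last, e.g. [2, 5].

(re-executing from step 5 with the substitution; state before step 5: [-87, -87, -48])
5. ADD -> [-87, -135]
6. SWAP -> [-135, -87]
7. MUL -> [11745]
8. PUSH 81 -> [11745, 81]
9. MUL -> [951345]
10. PUSH 18 -> [951345, 18]

[951345, 18]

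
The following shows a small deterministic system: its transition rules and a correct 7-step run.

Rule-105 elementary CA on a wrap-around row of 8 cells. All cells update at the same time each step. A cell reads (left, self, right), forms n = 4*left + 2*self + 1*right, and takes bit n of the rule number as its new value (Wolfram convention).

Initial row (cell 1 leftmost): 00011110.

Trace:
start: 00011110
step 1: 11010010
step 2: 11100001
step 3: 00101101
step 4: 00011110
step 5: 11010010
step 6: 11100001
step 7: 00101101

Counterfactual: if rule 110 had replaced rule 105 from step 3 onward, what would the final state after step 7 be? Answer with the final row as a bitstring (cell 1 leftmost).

01100001

(re-executing steps 3..7 under rule 110; state before step 3: 11100001)
step 3: 00100011
step 4: 01100111
step 5: 11101101
step 6: 00111111
step 7: 01100001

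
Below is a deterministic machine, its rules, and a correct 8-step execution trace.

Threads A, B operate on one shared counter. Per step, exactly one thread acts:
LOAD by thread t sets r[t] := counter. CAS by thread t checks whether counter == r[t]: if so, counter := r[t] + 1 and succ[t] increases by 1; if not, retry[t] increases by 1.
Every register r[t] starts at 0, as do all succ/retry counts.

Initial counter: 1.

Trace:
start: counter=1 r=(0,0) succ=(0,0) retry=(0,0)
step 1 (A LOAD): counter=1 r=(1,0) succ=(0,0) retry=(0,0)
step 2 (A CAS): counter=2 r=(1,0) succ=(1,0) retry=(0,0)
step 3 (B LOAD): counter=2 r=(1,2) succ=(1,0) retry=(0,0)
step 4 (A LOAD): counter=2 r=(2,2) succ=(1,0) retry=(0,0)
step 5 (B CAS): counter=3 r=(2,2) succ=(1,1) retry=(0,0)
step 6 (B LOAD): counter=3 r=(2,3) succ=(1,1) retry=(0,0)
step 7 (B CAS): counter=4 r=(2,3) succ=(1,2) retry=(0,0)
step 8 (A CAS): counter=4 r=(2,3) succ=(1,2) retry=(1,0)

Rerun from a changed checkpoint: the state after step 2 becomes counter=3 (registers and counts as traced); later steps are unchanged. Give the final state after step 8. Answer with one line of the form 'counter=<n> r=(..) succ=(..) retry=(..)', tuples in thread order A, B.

state after step 2 := counter=3 r=(1,0) succ=(1,0) retry=(0,0)
step 3 (B LOAD): counter=3 r=(1,3) succ=(1,0) retry=(0,0)
step 4 (A LOAD): counter=3 r=(3,3) succ=(1,0) retry=(0,0)
step 5 (B CAS): counter=4 r=(3,3) succ=(1,1) retry=(0,0)
step 6 (B LOAD): counter=4 r=(3,4) succ=(1,1) retry=(0,0)
step 7 (B CAS): counter=5 r=(3,4) succ=(1,2) retry=(0,0)
step 8 (A CAS): counter=5 r=(3,4) succ=(1,2) retry=(1,0)

counter=5 r=(3,4) succ=(1,2) retry=(1,0)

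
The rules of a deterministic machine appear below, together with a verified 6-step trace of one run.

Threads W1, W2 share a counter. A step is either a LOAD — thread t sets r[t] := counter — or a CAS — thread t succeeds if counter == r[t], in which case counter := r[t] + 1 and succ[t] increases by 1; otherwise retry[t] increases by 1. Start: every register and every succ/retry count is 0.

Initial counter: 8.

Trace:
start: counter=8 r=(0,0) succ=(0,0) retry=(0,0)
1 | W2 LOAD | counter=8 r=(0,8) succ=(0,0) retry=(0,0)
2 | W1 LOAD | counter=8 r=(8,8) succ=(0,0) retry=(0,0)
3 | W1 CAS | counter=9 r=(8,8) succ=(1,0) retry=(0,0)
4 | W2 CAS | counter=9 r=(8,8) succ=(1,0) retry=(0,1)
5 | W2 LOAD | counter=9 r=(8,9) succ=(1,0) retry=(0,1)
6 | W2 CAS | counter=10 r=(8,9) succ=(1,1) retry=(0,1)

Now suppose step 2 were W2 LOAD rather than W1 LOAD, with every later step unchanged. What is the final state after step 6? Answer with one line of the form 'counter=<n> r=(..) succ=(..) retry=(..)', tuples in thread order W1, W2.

(re-executing from step 2 with the substitution; state before step 2: counter=8 r=(0,8) succ=(0,0) retry=(0,0))
2 | W2 LOAD | counter=8 r=(0,8) succ=(0,0) retry=(0,0)
3 | W1 CAS | counter=8 r=(0,8) succ=(0,0) retry=(1,0)
4 | W2 CAS | counter=9 r=(0,8) succ=(0,1) retry=(1,0)
5 | W2 LOAD | counter=9 r=(0,9) succ=(0,1) retry=(1,0)
6 | W2 CAS | counter=10 r=(0,9) succ=(0,2) retry=(1,0)

counter=10 r=(0,9) succ=(0,2) retry=(1,0)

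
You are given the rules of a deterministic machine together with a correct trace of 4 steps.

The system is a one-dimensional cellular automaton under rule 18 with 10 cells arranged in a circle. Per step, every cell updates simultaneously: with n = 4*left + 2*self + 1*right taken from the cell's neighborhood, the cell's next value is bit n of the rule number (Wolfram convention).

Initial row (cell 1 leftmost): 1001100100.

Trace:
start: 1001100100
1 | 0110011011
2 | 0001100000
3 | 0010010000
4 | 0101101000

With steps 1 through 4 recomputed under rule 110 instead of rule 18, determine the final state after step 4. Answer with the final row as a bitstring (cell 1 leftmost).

(re-executing steps 1..4 under rule 110; state before step 1: 1001100100)
1 | 1011101101
2 | 1110111111
3 | 0011100000
4 | 0110100000

0110100000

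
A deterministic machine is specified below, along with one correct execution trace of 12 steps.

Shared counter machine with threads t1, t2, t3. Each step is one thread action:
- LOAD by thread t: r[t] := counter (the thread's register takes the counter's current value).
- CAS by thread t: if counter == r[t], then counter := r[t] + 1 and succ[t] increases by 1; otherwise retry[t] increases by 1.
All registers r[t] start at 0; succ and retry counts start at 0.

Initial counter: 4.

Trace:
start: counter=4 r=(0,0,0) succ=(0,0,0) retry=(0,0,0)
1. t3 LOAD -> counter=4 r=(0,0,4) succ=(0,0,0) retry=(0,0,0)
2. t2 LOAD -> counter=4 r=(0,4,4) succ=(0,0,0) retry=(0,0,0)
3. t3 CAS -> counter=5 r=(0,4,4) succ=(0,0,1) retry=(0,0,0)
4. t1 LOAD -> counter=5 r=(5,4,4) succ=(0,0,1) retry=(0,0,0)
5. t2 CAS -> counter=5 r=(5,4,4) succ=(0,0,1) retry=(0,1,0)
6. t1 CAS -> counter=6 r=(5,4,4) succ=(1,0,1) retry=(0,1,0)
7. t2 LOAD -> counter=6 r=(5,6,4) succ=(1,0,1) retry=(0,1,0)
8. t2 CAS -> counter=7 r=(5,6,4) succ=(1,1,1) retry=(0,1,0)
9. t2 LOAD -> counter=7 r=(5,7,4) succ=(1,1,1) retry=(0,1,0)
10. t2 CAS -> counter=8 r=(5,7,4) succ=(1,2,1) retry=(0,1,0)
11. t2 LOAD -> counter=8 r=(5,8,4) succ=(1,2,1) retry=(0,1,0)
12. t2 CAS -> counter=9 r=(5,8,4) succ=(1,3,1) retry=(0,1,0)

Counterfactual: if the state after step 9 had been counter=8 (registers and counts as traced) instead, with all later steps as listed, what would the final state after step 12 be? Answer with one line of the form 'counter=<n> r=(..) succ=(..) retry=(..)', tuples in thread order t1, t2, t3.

state after step 9 := counter=8 r=(5,7,4) succ=(1,1,1) retry=(0,1,0)
10. t2 CAS -> counter=8 r=(5,7,4) succ=(1,1,1) retry=(0,2,0)
11. t2 LOAD -> counter=8 r=(5,8,4) succ=(1,1,1) retry=(0,2,0)
12. t2 CAS -> counter=9 r=(5,8,4) succ=(1,2,1) retry=(0,2,0)

counter=9 r=(5,8,4) succ=(1,2,1) retry=(0,2,0)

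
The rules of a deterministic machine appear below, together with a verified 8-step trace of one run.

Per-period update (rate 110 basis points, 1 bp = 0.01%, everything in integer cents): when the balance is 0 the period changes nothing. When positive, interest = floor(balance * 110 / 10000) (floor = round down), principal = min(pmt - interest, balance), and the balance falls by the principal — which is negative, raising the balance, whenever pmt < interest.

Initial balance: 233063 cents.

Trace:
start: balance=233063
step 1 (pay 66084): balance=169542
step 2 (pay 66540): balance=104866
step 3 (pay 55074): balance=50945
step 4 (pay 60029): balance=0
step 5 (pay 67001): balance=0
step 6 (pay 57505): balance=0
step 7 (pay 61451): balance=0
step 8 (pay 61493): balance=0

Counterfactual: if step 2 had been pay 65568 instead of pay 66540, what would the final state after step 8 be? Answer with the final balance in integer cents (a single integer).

(re-executing from step 2 with the substitution; state before step 2: balance=169542)
step 2 (pay 65568): balance=105838
step 3 (pay 55074): balance=51928
step 4 (pay 60029): balance=0
step 5 (pay 67001): balance=0
step 6 (pay 57505): balance=0
step 7 (pay 61451): balance=0
step 8 (pay 61493): balance=0

0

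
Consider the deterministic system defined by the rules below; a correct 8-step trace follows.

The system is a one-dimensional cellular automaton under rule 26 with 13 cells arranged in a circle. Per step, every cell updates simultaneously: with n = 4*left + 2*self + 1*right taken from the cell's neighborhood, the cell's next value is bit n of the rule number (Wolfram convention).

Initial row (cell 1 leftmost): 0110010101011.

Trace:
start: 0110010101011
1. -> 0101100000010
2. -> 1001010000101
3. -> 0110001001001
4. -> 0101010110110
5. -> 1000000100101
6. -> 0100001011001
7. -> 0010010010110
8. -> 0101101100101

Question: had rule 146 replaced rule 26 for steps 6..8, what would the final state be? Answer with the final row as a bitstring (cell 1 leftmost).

0001101001011

(re-executing steps 6..8 under rule 146; state before step 6: 1000000100101)
6. -> 0100001011000
7. -> 1010010000100
8. -> 0001101001011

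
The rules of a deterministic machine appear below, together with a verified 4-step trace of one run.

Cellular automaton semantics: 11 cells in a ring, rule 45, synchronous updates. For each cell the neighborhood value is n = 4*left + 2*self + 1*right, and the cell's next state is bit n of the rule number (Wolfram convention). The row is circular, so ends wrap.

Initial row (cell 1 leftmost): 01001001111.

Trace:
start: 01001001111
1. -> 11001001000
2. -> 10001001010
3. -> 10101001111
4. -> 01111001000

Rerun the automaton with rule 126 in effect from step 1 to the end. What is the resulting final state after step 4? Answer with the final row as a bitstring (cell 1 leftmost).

(re-executing steps 1..4 under rule 126; state before step 1: 01001001111)
1. -> 11111111001
2. -> 00000001111
3. -> 10000011001
4. -> 11000111111

11000111111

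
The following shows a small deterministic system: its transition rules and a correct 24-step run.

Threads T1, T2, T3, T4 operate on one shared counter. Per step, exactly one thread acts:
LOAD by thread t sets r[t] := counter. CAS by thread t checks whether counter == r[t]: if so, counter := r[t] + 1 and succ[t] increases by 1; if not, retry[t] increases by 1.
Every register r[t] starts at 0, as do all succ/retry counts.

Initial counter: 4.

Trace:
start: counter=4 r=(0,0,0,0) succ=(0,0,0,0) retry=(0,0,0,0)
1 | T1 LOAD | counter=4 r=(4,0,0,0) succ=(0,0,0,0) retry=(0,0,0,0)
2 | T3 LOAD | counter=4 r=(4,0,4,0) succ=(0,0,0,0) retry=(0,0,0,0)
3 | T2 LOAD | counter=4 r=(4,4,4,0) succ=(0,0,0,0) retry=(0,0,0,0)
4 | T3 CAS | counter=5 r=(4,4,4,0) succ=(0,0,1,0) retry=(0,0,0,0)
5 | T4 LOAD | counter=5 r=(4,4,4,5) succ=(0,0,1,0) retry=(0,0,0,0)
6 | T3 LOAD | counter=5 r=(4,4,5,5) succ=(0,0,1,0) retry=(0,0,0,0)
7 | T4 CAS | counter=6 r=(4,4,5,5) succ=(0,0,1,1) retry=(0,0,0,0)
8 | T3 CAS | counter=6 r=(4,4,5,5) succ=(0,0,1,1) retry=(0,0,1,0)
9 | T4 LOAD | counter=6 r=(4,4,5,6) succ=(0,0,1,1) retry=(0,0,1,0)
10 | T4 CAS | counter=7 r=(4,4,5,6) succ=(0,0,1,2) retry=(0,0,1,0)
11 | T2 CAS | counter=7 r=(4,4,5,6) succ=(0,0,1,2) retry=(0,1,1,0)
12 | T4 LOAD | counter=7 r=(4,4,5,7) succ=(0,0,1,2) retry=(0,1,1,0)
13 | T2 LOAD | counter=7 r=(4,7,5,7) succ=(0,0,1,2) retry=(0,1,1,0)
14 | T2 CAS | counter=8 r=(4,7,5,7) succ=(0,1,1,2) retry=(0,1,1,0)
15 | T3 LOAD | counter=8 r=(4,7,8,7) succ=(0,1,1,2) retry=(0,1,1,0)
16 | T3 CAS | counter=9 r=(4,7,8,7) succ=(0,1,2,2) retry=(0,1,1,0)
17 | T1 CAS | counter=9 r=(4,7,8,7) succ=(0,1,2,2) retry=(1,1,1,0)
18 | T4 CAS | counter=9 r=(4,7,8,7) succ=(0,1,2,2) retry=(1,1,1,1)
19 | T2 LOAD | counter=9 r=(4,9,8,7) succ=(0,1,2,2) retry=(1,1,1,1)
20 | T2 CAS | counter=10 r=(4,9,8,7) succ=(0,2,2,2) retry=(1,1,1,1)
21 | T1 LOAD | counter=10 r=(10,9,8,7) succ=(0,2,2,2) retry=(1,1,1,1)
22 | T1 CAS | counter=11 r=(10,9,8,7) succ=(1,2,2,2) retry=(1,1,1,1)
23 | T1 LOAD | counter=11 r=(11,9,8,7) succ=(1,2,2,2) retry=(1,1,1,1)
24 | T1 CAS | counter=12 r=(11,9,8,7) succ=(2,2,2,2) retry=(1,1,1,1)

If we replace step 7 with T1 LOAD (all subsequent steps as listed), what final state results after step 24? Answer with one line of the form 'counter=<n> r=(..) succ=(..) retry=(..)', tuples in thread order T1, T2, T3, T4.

(re-executing from step 7 with the substitution; state before step 7: counter=5 r=(4,4,5,5) succ=(0,0,1,0) retry=(0,0,0,0))
7 | T1 LOAD | counter=5 r=(5,4,5,5) succ=(0,0,1,0) retry=(0,0,0,0)
8 | T3 CAS | counter=6 r=(5,4,5,5) succ=(0,0,2,0) retry=(0,0,0,0)
9 | T4 LOAD | counter=6 r=(5,4,5,6) succ=(0,0,2,0) retry=(0,0,0,0)
10 | T4 CAS | counter=7 r=(5,4,5,6) succ=(0,0,2,1) retry=(0,0,0,0)
11 | T2 CAS | counter=7 r=(5,4,5,6) succ=(0,0,2,1) retry=(0,1,0,0)
12 | T4 LOAD | counter=7 r=(5,4,5,7) succ=(0,0,2,1) retry=(0,1,0,0)
13 | T2 LOAD | counter=7 r=(5,7,5,7) succ=(0,0,2,1) retry=(0,1,0,0)
14 | T2 CAS | counter=8 r=(5,7,5,7) succ=(0,1,2,1) retry=(0,1,0,0)
15 | T3 LOAD | counter=8 r=(5,7,8,7) succ=(0,1,2,1) retry=(0,1,0,0)
16 | T3 CAS | counter=9 r=(5,7,8,7) succ=(0,1,3,1) retry=(0,1,0,0)
17 | T1 CAS | counter=9 r=(5,7,8,7) succ=(0,1,3,1) retry=(1,1,0,0)
18 | T4 CAS | counter=9 r=(5,7,8,7) succ=(0,1,3,1) retry=(1,1,0,1)
19 | T2 LOAD | counter=9 r=(5,9,8,7) succ=(0,1,3,1) retry=(1,1,0,1)
20 | T2 CAS | counter=10 r=(5,9,8,7) succ=(0,2,3,1) retry=(1,1,0,1)
21 | T1 LOAD | counter=10 r=(10,9,8,7) succ=(0,2,3,1) retry=(1,1,0,1)
22 | T1 CAS | counter=11 r=(10,9,8,7) succ=(1,2,3,1) retry=(1,1,0,1)
23 | T1 LOAD | counter=11 r=(11,9,8,7) succ=(1,2,3,1) retry=(1,1,0,1)
24 | T1 CAS | counter=12 r=(11,9,8,7) succ=(2,2,3,1) retry=(1,1,0,1)

counter=12 r=(11,9,8,7) succ=(2,2,3,1) retry=(1,1,0,1)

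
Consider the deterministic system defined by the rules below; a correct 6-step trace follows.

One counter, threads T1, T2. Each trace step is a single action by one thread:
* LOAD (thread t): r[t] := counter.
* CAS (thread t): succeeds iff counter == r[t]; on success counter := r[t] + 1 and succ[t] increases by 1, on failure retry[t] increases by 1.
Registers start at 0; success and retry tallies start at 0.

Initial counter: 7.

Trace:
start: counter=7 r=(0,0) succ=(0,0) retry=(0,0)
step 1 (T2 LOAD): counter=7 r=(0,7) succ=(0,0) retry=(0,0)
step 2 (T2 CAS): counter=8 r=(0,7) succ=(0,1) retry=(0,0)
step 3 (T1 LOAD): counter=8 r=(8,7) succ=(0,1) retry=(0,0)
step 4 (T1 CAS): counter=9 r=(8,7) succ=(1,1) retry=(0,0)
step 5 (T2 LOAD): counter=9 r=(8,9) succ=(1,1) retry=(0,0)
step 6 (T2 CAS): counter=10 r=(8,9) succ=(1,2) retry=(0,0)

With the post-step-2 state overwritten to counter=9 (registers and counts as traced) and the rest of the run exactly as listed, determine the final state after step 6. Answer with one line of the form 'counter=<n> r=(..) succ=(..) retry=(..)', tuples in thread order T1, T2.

counter=11 r=(9,10) succ=(1,2) retry=(0,0)

state after step 2 := counter=9 r=(0,7) succ=(0,1) retry=(0,0)
step 3 (T1 LOAD): counter=9 r=(9,7) succ=(0,1) retry=(0,0)
step 4 (T1 CAS): counter=10 r=(9,7) succ=(1,1) retry=(0,0)
step 5 (T2 LOAD): counter=10 r=(9,10) succ=(1,1) retry=(0,0)
step 6 (T2 CAS): counter=11 r=(9,10) succ=(1,2) retry=(0,0)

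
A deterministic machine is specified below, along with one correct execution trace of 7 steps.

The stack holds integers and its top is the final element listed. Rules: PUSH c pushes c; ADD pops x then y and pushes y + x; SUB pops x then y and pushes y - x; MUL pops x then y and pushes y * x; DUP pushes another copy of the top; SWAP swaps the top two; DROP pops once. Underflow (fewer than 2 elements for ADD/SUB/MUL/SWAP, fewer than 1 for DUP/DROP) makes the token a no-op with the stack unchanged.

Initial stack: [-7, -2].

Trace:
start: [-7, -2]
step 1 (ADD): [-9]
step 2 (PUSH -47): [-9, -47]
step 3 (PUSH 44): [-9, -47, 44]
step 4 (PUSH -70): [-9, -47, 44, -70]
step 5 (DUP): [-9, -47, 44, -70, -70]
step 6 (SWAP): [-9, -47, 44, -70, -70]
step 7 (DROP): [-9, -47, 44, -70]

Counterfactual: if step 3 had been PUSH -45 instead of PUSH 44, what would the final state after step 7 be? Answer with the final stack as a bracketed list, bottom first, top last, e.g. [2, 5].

[-9, -47, -45, -70]

(re-executing from step 3 with the substitution; state before step 3: [-9, -47])
step 3 (PUSH -45): [-9, -47, -45]
step 4 (PUSH -70): [-9, -47, -45, -70]
step 5 (DUP): [-9, -47, -45, -70, -70]
step 6 (SWAP): [-9, -47, -45, -70, -70]
step 7 (DROP): [-9, -47, -45, -70]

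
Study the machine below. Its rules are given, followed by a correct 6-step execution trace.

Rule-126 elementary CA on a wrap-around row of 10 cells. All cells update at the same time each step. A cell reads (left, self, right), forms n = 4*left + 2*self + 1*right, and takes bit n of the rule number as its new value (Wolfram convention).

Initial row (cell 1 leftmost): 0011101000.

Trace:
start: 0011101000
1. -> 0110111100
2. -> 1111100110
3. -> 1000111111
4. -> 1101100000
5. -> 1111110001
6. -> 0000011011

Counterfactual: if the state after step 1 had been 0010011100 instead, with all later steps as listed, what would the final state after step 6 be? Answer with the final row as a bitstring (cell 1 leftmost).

state after step 1 := 0010011100
2. -> 0111110110
3. -> 1100011111
4. -> 0110110000
5. -> 1111111000
6. -> 1000001101

1000001101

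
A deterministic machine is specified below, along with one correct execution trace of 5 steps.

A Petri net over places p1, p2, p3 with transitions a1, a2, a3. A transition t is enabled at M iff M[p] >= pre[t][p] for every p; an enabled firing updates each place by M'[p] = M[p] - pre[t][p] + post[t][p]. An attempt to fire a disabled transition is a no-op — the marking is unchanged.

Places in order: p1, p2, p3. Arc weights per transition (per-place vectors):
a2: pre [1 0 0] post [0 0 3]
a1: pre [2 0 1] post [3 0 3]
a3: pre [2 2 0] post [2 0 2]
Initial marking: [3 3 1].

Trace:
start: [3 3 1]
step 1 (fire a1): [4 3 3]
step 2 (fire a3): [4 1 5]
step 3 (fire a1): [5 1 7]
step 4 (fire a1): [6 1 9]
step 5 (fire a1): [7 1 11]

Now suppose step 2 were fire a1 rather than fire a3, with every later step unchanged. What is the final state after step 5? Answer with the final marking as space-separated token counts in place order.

8 3 11

(re-executing from step 2 with the substitution; state before step 2: [4 3 3])
step 2 (fire a1): [5 3 5]
step 3 (fire a1): [6 3 7]
step 4 (fire a1): [7 3 9]
step 5 (fire a1): [8 3 11]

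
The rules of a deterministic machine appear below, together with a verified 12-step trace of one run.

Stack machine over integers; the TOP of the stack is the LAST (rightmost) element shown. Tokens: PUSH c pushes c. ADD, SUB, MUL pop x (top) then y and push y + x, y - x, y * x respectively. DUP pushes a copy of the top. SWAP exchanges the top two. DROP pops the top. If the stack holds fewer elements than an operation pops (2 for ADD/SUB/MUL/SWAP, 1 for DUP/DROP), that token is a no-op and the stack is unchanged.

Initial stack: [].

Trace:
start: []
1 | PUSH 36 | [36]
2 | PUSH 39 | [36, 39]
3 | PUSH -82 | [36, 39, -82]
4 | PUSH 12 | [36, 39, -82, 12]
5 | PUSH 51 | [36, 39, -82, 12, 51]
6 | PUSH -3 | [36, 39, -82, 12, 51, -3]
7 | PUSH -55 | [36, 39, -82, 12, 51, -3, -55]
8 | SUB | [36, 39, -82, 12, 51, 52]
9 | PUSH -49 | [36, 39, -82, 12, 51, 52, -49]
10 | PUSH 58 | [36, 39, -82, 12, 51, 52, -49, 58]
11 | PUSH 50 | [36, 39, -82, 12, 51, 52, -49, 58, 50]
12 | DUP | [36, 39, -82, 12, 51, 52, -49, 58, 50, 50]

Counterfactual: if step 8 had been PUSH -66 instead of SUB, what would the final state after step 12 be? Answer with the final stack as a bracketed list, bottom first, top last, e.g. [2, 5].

(re-executing from step 8 with the substitution; state before step 8: [36, 39, -82, 12, 51, -3, -55])
8 | PUSH -66 | [36, 39, -82, 12, 51, -3, -55, -66]
9 | PUSH -49 | [36, 39, -82, 12, 51, -3, -55, -66, -49]
10 | PUSH 58 | [36, 39, -82, 12, 51, -3, -55, -66, -49, 58]
11 | PUSH 50 | [36, 39, -82, 12, 51, -3, -55, -66, -49, 58, 50]
12 | DUP | [36, 39, -82, 12, 51, -3, -55, -66, -49, 58, 50, 50]

[36, 39, -82, 12, 51, -3, -55, -66, -49, 58, 50, 50]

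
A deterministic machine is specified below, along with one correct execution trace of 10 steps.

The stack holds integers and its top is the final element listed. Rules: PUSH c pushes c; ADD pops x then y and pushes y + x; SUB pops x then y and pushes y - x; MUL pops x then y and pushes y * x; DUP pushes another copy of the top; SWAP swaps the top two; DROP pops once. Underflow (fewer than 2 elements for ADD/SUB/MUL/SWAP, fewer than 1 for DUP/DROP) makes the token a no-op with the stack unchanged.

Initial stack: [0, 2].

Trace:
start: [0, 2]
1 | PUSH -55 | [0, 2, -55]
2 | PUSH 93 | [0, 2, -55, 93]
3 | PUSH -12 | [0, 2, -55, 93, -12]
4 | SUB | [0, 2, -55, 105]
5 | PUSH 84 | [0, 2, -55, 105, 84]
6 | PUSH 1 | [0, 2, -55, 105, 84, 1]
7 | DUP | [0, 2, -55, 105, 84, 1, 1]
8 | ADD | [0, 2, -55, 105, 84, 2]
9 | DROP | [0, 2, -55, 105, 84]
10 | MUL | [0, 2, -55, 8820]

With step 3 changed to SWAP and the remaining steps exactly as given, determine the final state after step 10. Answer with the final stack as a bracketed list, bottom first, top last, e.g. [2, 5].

[0, 2, 12432]

(re-executing from step 3 with the substitution; state before step 3: [0, 2, -55, 93])
3 | SWAP | [0, 2, 93, -55]
4 | SUB | [0, 2, 148]
5 | PUSH 84 | [0, 2, 148, 84]
6 | PUSH 1 | [0, 2, 148, 84, 1]
7 | DUP | [0, 2, 148, 84, 1, 1]
8 | ADD | [0, 2, 148, 84, 2]
9 | DROP | [0, 2, 148, 84]
10 | MUL | [0, 2, 12432]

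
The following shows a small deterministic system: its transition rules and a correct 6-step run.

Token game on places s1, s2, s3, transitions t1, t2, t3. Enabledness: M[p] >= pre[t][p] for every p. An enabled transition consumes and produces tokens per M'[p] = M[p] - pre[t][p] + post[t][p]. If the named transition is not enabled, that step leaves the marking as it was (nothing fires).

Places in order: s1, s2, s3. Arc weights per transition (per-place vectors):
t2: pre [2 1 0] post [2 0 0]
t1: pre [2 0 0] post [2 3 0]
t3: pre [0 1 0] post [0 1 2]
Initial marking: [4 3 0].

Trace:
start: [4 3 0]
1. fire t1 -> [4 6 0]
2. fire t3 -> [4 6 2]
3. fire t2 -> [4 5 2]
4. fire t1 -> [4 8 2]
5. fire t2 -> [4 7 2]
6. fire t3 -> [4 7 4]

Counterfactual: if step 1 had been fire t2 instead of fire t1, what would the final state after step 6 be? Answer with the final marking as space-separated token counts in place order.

4 3 4

(re-executing from step 1 with the substitution; state before step 1: [4 3 0])
1. fire t2 -> [4 2 0]
2. fire t3 -> [4 2 2]
3. fire t2 -> [4 1 2]
4. fire t1 -> [4 4 2]
5. fire t2 -> [4 3 2]
6. fire t3 -> [4 3 4]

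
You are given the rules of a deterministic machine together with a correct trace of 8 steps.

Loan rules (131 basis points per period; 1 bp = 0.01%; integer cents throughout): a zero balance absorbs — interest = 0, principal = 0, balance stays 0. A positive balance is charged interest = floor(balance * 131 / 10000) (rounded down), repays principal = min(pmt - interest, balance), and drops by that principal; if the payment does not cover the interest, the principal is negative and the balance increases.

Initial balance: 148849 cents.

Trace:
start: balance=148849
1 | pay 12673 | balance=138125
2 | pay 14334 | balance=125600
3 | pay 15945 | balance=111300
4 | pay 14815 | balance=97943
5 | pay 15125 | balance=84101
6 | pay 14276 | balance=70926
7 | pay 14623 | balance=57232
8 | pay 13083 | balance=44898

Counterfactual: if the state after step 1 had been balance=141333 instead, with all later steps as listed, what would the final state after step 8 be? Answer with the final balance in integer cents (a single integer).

48410

state after step 1 := balance=141333
2 | pay 14334 | balance=128850
3 | pay 15945 | balance=114592
4 | pay 14815 | balance=101278
5 | pay 15125 | balance=87479
6 | pay 14276 | balance=74348
7 | pay 14623 | balance=60698
8 | pay 13083 | balance=48410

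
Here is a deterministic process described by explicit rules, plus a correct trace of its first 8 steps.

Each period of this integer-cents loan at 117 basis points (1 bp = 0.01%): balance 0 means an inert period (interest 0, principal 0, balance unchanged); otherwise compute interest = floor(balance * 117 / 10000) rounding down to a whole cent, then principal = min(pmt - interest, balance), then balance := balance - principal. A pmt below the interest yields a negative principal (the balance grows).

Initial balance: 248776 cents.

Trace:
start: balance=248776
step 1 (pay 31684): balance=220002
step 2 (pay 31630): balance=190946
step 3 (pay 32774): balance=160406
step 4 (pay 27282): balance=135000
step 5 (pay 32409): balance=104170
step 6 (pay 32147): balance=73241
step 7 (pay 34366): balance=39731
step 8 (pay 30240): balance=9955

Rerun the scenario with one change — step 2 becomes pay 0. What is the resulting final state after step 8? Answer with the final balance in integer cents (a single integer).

43874

(re-executing from step 2 with the substitution; state before step 2: balance=220002)
step 2 (pay 0): balance=222576
step 3 (pay 32774): balance=192406
step 4 (pay 27282): balance=167375
step 5 (pay 32409): balance=136924
step 6 (pay 32147): balance=106379
step 7 (pay 34366): balance=73257
step 8 (pay 30240): balance=43874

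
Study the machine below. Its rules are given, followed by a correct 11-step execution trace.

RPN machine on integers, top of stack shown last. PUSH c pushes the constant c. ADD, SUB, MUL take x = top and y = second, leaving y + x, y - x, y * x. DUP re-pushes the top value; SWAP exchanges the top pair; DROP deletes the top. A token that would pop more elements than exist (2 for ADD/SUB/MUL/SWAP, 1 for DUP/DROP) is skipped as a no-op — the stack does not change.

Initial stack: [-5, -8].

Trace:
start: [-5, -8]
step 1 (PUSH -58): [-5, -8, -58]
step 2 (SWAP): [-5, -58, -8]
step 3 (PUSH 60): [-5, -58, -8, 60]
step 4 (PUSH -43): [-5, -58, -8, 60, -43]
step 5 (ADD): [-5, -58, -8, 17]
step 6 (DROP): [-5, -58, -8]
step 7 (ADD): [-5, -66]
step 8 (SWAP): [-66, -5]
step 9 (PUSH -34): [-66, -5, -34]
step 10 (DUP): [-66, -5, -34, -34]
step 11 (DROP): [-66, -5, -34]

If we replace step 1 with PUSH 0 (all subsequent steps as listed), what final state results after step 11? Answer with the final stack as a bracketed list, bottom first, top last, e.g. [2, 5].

[-8, -5, -34]

(re-executing from step 1 with the substitution; state before step 1: [-5, -8])
step 1 (PUSH 0): [-5, -8, 0]
step 2 (SWAP): [-5, 0, -8]
step 3 (PUSH 60): [-5, 0, -8, 60]
step 4 (PUSH -43): [-5, 0, -8, 60, -43]
step 5 (ADD): [-5, 0, -8, 17]
step 6 (DROP): [-5, 0, -8]
step 7 (ADD): [-5, -8]
step 8 (SWAP): [-8, -5]
step 9 (PUSH -34): [-8, -5, -34]
step 10 (DUP): [-8, -5, -34, -34]
step 11 (DROP): [-8, -5, -34]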